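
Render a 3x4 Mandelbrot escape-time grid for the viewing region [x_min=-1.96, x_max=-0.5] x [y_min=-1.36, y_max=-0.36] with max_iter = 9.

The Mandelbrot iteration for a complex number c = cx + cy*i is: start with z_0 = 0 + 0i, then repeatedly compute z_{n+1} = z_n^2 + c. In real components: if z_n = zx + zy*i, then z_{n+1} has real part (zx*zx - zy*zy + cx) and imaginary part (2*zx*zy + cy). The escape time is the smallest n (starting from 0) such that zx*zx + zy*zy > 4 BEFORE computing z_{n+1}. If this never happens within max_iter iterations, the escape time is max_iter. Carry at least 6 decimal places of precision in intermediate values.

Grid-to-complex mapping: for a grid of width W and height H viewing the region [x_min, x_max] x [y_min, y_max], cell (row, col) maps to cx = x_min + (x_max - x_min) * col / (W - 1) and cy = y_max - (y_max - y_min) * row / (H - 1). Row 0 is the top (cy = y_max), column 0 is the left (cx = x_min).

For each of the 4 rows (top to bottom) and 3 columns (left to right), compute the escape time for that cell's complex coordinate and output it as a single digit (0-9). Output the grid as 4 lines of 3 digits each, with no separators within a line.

(row=0, col=0): c = -1.9600 + -0.3600i → escape time 2
(row=0, col=1): c = -1.2300 + -0.3600i → escape time 9
(row=0, col=2): c = -0.5000 + -0.3600i → escape time 9
(row=1, col=0): c = -1.9600 + -0.6933i → escape time 1
(row=1, col=1): c = -1.2300 + -0.6933i → escape time 3
(row=1, col=2): c = -0.5000 + -0.6933i → escape time 9
(row=2, col=0): c = -1.9600 + -1.0267i → escape time 1
(row=2, col=1): c = -1.2300 + -1.0267i → escape time 3
(row=2, col=2): c = -0.5000 + -1.0267i → escape time 4
(row=3, col=0): c = -1.9600 + -1.3600i → escape time 1
(row=3, col=1): c = -1.2300 + -1.3600i → escape time 2
(row=3, col=2): c = -0.5000 + -1.3600i → escape time 2

Answer: 299
139
134
122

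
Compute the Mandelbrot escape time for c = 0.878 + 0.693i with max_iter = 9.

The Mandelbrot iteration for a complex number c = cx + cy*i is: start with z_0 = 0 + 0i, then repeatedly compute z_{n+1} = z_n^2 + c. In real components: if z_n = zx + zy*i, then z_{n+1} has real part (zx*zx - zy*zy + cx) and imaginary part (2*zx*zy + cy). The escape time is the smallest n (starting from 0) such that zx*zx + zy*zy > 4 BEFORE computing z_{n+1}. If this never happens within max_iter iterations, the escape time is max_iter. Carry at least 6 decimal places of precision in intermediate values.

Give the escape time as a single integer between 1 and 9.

Answer: 2

Derivation:
z_0 = 0 + 0i, c = 0.8780 + 0.6930i
Iter 1: z = 0.8780 + 0.6930i, |z|^2 = 1.2511
Iter 2: z = 1.1686 + 1.9099i, |z|^2 = 5.0135
Escaped at iteration 2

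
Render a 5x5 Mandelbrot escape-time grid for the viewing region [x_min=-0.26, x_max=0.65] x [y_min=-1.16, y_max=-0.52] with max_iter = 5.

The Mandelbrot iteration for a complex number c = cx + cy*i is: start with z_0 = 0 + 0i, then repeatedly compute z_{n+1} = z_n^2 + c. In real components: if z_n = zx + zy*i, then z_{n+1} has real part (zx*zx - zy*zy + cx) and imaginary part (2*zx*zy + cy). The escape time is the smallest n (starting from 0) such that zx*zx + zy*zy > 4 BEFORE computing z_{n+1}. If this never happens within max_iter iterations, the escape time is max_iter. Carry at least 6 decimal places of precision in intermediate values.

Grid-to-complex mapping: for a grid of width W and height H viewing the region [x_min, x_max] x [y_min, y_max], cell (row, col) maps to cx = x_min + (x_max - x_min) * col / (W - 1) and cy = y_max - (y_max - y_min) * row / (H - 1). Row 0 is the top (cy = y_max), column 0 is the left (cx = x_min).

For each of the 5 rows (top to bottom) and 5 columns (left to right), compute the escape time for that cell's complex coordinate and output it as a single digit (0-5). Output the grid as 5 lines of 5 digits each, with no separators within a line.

(row=0, col=0): c = -0.2600 + -0.5200i → escape time 5
(row=0, col=1): c = -0.0325 + -0.5200i → escape time 5
(row=0, col=2): c = 0.1950 + -0.5200i → escape time 5
(row=0, col=3): c = 0.4225 + -0.5200i → escape time 5
(row=0, col=4): c = 0.6500 + -0.5200i → escape time 3
(row=1, col=0): c = -0.2600 + -0.6800i → escape time 5
(row=1, col=1): c = -0.0325 + -0.6800i → escape time 5
(row=1, col=2): c = 0.1950 + -0.6800i → escape time 5
(row=1, col=3): c = 0.4225 + -0.6800i → escape time 5
(row=1, col=4): c = 0.6500 + -0.6800i → escape time 3
(row=2, col=0): c = -0.2600 + -0.8400i → escape time 5
(row=2, col=1): c = -0.0325 + -0.8400i → escape time 5
(row=2, col=2): c = 0.1950 + -0.8400i → escape time 5
(row=2, col=3): c = 0.4225 + -0.8400i → escape time 3
(row=2, col=4): c = 0.6500 + -0.8400i → escape time 3
(row=3, col=0): c = -0.2600 + -1.0000i → escape time 5
(row=3, col=1): c = -0.0325 + -1.0000i → escape time 5
(row=3, col=2): c = 0.1950 + -1.0000i → escape time 4
(row=3, col=3): c = 0.4225 + -1.0000i → escape time 3
(row=3, col=4): c = 0.6500 + -1.0000i → escape time 2
(row=4, col=0): c = -0.2600 + -1.1600i → escape time 4
(row=4, col=1): c = -0.0325 + -1.1600i → escape time 4
(row=4, col=2): c = 0.1950 + -1.1600i → escape time 3
(row=4, col=3): c = 0.4225 + -1.1600i → escape time 2
(row=4, col=4): c = 0.6500 + -1.1600i → escape time 2

Answer: 55553
55553
55533
55432
44322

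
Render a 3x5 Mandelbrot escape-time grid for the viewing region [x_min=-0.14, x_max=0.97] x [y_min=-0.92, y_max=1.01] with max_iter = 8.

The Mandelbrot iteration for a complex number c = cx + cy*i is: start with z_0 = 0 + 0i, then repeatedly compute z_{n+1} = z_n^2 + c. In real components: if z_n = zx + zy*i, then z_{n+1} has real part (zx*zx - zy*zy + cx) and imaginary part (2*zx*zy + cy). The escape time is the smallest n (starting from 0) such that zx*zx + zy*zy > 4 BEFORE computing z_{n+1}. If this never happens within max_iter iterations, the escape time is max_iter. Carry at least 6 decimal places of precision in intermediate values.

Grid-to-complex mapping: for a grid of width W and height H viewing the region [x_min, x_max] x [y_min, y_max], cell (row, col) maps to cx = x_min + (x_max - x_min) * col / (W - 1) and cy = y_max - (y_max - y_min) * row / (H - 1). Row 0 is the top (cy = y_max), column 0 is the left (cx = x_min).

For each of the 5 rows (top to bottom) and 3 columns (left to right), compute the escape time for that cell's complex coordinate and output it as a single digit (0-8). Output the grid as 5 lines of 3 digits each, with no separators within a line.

Answer: 832
862
863
872
832

Derivation:
(row=0, col=0): c = -0.1400 + 1.0100i → escape time 8
(row=0, col=1): c = 0.4150 + 1.0100i → escape time 3
(row=0, col=2): c = 0.9700 + 1.0100i → escape time 2
(row=1, col=0): c = -0.1400 + 0.5275i → escape time 8
(row=1, col=1): c = 0.4150 + 0.5275i → escape time 6
(row=1, col=2): c = 0.9700 + 0.5275i → escape time 2
(row=2, col=0): c = -0.1400 + 0.0450i → escape time 8
(row=2, col=1): c = 0.4150 + 0.0450i → escape time 6
(row=2, col=2): c = 0.9700 + 0.0450i → escape time 3
(row=3, col=0): c = -0.1400 + -0.4375i → escape time 8
(row=3, col=1): c = 0.4150 + -0.4375i → escape time 7
(row=3, col=2): c = 0.9700 + -0.4375i → escape time 2
(row=4, col=0): c = -0.1400 + -0.9200i → escape time 8
(row=4, col=1): c = 0.4150 + -0.9200i → escape time 3
(row=4, col=2): c = 0.9700 + -0.9200i → escape time 2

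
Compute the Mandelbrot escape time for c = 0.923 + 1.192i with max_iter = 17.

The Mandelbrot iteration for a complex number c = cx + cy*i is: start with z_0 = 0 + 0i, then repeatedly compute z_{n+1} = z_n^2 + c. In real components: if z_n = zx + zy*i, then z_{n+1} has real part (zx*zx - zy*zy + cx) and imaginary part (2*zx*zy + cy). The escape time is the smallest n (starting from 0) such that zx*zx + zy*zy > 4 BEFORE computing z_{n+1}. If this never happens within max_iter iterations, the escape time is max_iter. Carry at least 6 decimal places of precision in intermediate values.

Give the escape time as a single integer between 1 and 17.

z_0 = 0 + 0i, c = 0.9230 + 1.1920i
Iter 1: z = 0.9230 + 1.1920i, |z|^2 = 2.2728
Iter 2: z = 0.3541 + 3.3924i, |z|^2 = 11.6340
Escaped at iteration 2

Answer: 2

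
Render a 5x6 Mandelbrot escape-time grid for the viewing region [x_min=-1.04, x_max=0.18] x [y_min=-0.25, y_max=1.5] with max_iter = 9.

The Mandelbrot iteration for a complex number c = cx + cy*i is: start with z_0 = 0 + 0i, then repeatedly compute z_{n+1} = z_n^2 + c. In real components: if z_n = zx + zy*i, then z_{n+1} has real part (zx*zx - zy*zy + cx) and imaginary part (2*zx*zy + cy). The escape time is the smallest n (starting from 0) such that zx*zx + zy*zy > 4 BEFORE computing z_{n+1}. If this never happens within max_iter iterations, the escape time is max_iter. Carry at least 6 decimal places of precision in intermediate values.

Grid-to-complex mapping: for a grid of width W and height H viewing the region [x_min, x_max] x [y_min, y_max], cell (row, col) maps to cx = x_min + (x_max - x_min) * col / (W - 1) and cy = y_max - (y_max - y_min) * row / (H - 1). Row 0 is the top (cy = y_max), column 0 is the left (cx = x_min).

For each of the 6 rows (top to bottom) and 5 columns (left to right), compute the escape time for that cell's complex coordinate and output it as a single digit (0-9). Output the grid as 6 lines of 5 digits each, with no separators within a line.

Answer: 22222
33343
34695
58999
99999
99999

Derivation:
(row=0, col=0): c = -1.0400 + 1.5000i → escape time 2
(row=0, col=1): c = -0.7350 + 1.5000i → escape time 2
(row=0, col=2): c = -0.4300 + 1.5000i → escape time 2
(row=0, col=3): c = -0.1250 + 1.5000i → escape time 2
(row=0, col=4): c = 0.1800 + 1.5000i → escape time 2
(row=1, col=0): c = -1.0400 + 1.1500i → escape time 3
(row=1, col=1): c = -0.7350 + 1.1500i → escape time 3
(row=1, col=2): c = -0.4300 + 1.1500i → escape time 3
(row=1, col=3): c = -0.1250 + 1.1500i → escape time 4
(row=1, col=4): c = 0.1800 + 1.1500i → escape time 3
(row=2, col=0): c = -1.0400 + 0.8000i → escape time 3
(row=2, col=1): c = -0.7350 + 0.8000i → escape time 4
(row=2, col=2): c = -0.4300 + 0.8000i → escape time 6
(row=2, col=3): c = -0.1250 + 0.8000i → escape time 9
(row=2, col=4): c = 0.1800 + 0.8000i → escape time 5
(row=3, col=0): c = -1.0400 + 0.4500i → escape time 5
(row=3, col=1): c = -0.7350 + 0.4500i → escape time 8
(row=3, col=2): c = -0.4300 + 0.4500i → escape time 9
(row=3, col=3): c = -0.1250 + 0.4500i → escape time 9
(row=3, col=4): c = 0.1800 + 0.4500i → escape time 9
(row=4, col=0): c = -1.0400 + 0.1000i → escape time 9
(row=4, col=1): c = -0.7350 + 0.1000i → escape time 9
(row=4, col=2): c = -0.4300 + 0.1000i → escape time 9
(row=4, col=3): c = -0.1250 + 0.1000i → escape time 9
(row=4, col=4): c = 0.1800 + 0.1000i → escape time 9
(row=5, col=0): c = -1.0400 + -0.2500i → escape time 9
(row=5, col=1): c = -0.7350 + -0.2500i → escape time 9
(row=5, col=2): c = -0.4300 + -0.2500i → escape time 9
(row=5, col=3): c = -0.1250 + -0.2500i → escape time 9
(row=5, col=4): c = 0.1800 + -0.2500i → escape time 9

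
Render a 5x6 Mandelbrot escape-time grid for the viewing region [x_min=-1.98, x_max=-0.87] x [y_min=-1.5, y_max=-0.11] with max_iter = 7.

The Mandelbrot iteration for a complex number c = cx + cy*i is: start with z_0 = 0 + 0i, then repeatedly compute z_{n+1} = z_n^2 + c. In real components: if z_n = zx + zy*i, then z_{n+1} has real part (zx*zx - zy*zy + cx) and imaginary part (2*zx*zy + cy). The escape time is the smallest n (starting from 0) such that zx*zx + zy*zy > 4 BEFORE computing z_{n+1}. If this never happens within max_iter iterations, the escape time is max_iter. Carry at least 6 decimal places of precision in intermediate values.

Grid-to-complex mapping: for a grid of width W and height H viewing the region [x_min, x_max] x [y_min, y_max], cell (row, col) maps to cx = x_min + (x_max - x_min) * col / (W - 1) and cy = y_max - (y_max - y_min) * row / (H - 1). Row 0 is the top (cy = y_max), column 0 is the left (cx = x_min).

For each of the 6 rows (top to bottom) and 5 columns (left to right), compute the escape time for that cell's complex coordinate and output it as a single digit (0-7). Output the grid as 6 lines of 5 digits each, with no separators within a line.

Answer: 45777
13577
13334
12333
11223
11122

Derivation:
(row=0, col=0): c = -1.9800 + -0.1100i → escape time 4
(row=0, col=1): c = -1.7025 + -0.1100i → escape time 5
(row=0, col=2): c = -1.4250 + -0.1100i → escape time 7
(row=0, col=3): c = -1.1475 + -0.1100i → escape time 7
(row=0, col=4): c = -0.8700 + -0.1100i → escape time 7
(row=1, col=0): c = -1.9800 + -0.3880i → escape time 1
(row=1, col=1): c = -1.7025 + -0.3880i → escape time 3
(row=1, col=2): c = -1.4250 + -0.3880i → escape time 5
(row=1, col=3): c = -1.1475 + -0.3880i → escape time 7
(row=1, col=4): c = -0.8700 + -0.3880i → escape time 7
(row=2, col=0): c = -1.9800 + -0.6660i → escape time 1
(row=2, col=1): c = -1.7025 + -0.6660i → escape time 3
(row=2, col=2): c = -1.4250 + -0.6660i → escape time 3
(row=2, col=3): c = -1.1475 + -0.6660i → escape time 3
(row=2, col=4): c = -0.8700 + -0.6660i → escape time 4
(row=3, col=0): c = -1.9800 + -0.9440i → escape time 1
(row=3, col=1): c = -1.7025 + -0.9440i → escape time 2
(row=3, col=2): c = -1.4250 + -0.9440i → escape time 3
(row=3, col=3): c = -1.1475 + -0.9440i → escape time 3
(row=3, col=4): c = -0.8700 + -0.9440i → escape time 3
(row=4, col=0): c = -1.9800 + -1.2220i → escape time 1
(row=4, col=1): c = -1.7025 + -1.2220i → escape time 1
(row=4, col=2): c = -1.4250 + -1.2220i → escape time 2
(row=4, col=3): c = -1.1475 + -1.2220i → escape time 2
(row=4, col=4): c = -0.8700 + -1.2220i → escape time 3
(row=5, col=0): c = -1.9800 + -1.5000i → escape time 1
(row=5, col=1): c = -1.7025 + -1.5000i → escape time 1
(row=5, col=2): c = -1.4250 + -1.5000i → escape time 1
(row=5, col=3): c = -1.1475 + -1.5000i → escape time 2
(row=5, col=4): c = -0.8700 + -1.5000i → escape time 2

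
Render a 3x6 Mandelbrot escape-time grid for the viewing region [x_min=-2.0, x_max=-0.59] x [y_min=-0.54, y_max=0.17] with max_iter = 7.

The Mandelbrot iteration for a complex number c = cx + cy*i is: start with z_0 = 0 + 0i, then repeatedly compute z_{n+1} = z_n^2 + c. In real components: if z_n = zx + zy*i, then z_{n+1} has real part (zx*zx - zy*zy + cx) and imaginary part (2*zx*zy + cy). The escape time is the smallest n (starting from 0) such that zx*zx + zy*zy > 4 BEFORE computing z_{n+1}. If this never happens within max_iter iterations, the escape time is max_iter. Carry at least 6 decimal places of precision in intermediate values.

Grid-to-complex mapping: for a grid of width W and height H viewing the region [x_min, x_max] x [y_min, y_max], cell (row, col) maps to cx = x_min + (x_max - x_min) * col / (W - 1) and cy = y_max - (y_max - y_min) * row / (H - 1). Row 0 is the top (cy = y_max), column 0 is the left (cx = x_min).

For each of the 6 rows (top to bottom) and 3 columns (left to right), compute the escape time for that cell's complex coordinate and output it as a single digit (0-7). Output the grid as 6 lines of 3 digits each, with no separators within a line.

Answer: 177
177
177
177
177
137

Derivation:
(row=0, col=0): c = -2.0000 + 0.1700i → escape time 1
(row=0, col=1): c = -1.2950 + 0.1700i → escape time 7
(row=0, col=2): c = -0.5900 + 0.1700i → escape time 7
(row=1, col=0): c = -2.0000 + 0.0280i → escape time 1
(row=1, col=1): c = -1.2950 + 0.0280i → escape time 7
(row=1, col=2): c = -0.5900 + 0.0280i → escape time 7
(row=2, col=0): c = -2.0000 + -0.1140i → escape time 1
(row=2, col=1): c = -1.2950 + -0.1140i → escape time 7
(row=2, col=2): c = -0.5900 + -0.1140i → escape time 7
(row=3, col=0): c = -2.0000 + -0.2560i → escape time 1
(row=3, col=1): c = -1.2950 + -0.2560i → escape time 7
(row=3, col=2): c = -0.5900 + -0.2560i → escape time 7
(row=4, col=0): c = -2.0000 + -0.3980i → escape time 1
(row=4, col=1): c = -1.2950 + -0.3980i → escape time 7
(row=4, col=2): c = -0.5900 + -0.3980i → escape time 7
(row=5, col=0): c = -2.0000 + -0.5400i → escape time 1
(row=5, col=1): c = -1.2950 + -0.5400i → escape time 3
(row=5, col=2): c = -0.5900 + -0.5400i → escape time 7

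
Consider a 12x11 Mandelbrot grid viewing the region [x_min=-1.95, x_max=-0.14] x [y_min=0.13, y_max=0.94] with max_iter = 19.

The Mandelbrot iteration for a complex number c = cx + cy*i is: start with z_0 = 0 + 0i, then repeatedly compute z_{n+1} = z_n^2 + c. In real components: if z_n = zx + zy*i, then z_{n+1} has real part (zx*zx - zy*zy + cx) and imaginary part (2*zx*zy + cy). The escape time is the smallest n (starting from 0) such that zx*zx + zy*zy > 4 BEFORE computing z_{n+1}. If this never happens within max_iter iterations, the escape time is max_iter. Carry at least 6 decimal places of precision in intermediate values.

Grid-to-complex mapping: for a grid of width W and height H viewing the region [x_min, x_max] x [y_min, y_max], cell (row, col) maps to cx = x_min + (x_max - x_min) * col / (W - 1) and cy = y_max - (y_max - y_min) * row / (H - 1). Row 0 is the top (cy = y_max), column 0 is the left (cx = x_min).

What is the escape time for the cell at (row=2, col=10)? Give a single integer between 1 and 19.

z_0 = 0 + 0i, c = -0.3045 + 0.7780i
Iter 1: z = -0.3045 + 0.7780i, |z|^2 = 0.6980
Iter 2: z = -0.8171 + 0.3041i, |z|^2 = 0.7601
Iter 3: z = 0.2706 + 0.2810i, |z|^2 = 0.1522
Iter 4: z = -0.3103 + 0.9301i, |z|^2 = 0.9613
Iter 5: z = -1.0733 + 0.2008i, |z|^2 = 1.1923
Iter 6: z = 0.8071 + 0.3469i, |z|^2 = 0.7718
Iter 7: z = 0.2265 + 1.3380i, |z|^2 = 1.8416
Iter 8: z = -2.0436 + 1.3841i, |z|^2 = 6.0920
Escaped at iteration 8

Answer: 8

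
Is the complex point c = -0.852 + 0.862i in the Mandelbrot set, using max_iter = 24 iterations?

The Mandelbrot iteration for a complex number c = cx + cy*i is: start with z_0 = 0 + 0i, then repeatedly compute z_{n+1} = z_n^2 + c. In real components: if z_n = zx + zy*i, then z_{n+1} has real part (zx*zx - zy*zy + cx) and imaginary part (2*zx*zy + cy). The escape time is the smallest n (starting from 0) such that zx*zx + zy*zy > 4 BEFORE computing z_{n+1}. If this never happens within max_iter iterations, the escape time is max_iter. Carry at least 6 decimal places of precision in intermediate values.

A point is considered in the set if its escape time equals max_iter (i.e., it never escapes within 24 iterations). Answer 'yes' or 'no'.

z_0 = 0 + 0i, c = -0.8520 + 0.8620i
Iter 1: z = -0.8520 + 0.8620i, |z|^2 = 1.4689
Iter 2: z = -0.8691 + -0.6068i, |z|^2 = 1.1237
Iter 3: z = -0.4649 + 1.9169i, |z|^2 = 3.8905
Iter 4: z = -4.3103 + -0.9202i, |z|^2 = 19.4254
Escaped at iteration 4

Answer: no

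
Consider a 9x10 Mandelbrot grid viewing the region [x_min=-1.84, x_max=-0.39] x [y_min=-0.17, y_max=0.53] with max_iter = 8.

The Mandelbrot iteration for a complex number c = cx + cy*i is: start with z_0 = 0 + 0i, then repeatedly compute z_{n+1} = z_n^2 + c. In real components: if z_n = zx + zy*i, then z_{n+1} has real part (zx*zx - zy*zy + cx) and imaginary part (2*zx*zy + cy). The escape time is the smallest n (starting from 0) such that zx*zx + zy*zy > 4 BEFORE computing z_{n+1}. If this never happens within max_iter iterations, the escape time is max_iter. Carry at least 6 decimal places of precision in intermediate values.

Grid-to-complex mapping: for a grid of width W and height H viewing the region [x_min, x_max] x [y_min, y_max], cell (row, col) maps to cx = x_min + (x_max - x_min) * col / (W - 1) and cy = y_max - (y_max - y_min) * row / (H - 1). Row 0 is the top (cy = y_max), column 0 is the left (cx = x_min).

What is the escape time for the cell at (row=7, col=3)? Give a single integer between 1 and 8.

Answer: 8

Derivation:
z_0 = 0 + 0i, c = -1.2963 + -0.0144i
Iter 1: z = -1.2963 + -0.0144i, |z|^2 = 1.6805
Iter 2: z = 0.3838 + 0.0230i, |z|^2 = 0.1478
Iter 3: z = -1.1495 + 0.0032i, |z|^2 = 1.3213
Iter 4: z = 0.0250 + -0.0218i, |z|^2 = 0.0011
Iter 5: z = -1.2961 + -0.0155i, |z|^2 = 1.6801
Iter 6: z = 0.3834 + 0.0258i, |z|^2 = 0.1477
Iter 7: z = -1.1499 + 0.0054i, |z|^2 = 1.3224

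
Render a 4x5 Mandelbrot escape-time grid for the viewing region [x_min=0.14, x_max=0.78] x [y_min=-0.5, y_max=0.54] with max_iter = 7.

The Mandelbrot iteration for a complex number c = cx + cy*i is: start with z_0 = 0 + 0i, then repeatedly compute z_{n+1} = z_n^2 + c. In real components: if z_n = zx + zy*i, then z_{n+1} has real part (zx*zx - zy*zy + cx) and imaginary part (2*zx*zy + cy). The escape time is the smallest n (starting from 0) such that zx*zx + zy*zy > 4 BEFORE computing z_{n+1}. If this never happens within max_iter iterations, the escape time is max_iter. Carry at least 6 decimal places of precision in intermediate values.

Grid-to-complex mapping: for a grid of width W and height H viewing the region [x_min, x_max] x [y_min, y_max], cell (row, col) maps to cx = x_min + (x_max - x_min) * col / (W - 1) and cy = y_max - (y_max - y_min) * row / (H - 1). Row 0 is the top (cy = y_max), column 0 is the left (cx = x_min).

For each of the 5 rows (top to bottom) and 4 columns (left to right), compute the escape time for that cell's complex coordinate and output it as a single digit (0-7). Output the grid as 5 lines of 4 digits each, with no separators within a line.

(row=0, col=0): c = 0.1400 + 0.5400i → escape time 7
(row=0, col=1): c = 0.3533 + 0.5400i → escape time 7
(row=0, col=2): c = 0.5667 + 0.5400i → escape time 4
(row=0, col=3): c = 0.7800 + 0.5400i → escape time 3
(row=1, col=0): c = 0.1400 + 0.2800i → escape time 7
(row=1, col=1): c = 0.3533 + 0.2800i → escape time 7
(row=1, col=2): c = 0.5667 + 0.2800i → escape time 4
(row=1, col=3): c = 0.7800 + 0.2800i → escape time 3
(row=2, col=0): c = 0.1400 + 0.0200i → escape time 7
(row=2, col=1): c = 0.3533 + 0.0200i → escape time 7
(row=2, col=2): c = 0.5667 + 0.0200i → escape time 4
(row=2, col=3): c = 0.7800 + 0.0200i → escape time 3
(row=3, col=0): c = 0.1400 + -0.2400i → escape time 7
(row=3, col=1): c = 0.3533 + -0.2400i → escape time 7
(row=3, col=2): c = 0.5667 + -0.2400i → escape time 4
(row=3, col=3): c = 0.7800 + -0.2400i → escape time 3
(row=4, col=0): c = 0.1400 + -0.5000i → escape time 7
(row=4, col=1): c = 0.3533 + -0.5000i → escape time 7
(row=4, col=2): c = 0.5667 + -0.5000i → escape time 4
(row=4, col=3): c = 0.7800 + -0.5000i → escape time 3

Answer: 7743
7743
7743
7743
7743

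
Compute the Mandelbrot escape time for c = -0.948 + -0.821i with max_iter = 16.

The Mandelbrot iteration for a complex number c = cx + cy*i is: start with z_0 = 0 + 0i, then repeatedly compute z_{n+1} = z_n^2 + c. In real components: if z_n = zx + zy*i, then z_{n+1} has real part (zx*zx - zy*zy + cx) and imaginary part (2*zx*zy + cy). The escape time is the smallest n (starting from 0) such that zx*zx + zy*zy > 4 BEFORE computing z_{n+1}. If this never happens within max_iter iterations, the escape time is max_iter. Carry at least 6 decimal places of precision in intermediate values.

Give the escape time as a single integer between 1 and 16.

z_0 = 0 + 0i, c = -0.9480 + -0.8210i
Iter 1: z = -0.9480 + -0.8210i, |z|^2 = 1.5727
Iter 2: z = -0.7233 + 0.7356i, |z|^2 = 1.0643
Iter 3: z = -0.9659 + -1.8852i, |z|^2 = 4.4870
Escaped at iteration 3

Answer: 3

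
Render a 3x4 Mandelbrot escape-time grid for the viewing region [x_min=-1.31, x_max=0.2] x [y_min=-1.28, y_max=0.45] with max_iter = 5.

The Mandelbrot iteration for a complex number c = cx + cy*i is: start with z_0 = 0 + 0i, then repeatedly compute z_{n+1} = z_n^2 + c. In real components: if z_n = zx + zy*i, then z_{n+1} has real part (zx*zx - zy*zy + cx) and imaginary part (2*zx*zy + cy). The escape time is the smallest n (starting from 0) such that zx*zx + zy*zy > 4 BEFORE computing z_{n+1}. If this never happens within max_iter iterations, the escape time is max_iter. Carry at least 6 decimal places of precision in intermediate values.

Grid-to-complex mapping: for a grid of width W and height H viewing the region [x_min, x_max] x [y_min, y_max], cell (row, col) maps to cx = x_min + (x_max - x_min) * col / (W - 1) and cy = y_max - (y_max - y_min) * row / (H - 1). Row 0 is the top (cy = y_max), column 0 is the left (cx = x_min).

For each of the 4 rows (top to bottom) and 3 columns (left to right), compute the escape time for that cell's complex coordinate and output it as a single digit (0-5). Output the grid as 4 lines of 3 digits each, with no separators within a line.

(row=0, col=0): c = -1.3100 + 0.4500i → escape time 5
(row=0, col=1): c = -0.5550 + 0.4500i → escape time 5
(row=0, col=2): c = 0.2000 + 0.4500i → escape time 5
(row=1, col=0): c = -1.3100 + -0.1267i → escape time 5
(row=1, col=1): c = -0.5550 + -0.1267i → escape time 5
(row=1, col=2): c = 0.2000 + -0.1267i → escape time 5
(row=2, col=0): c = -1.3100 + -0.7033i → escape time 3
(row=2, col=1): c = -0.5550 + -0.7033i → escape time 5
(row=2, col=2): c = 0.2000 + -0.7033i → escape time 5
(row=3, col=0): c = -1.3100 + -1.2800i → escape time 2
(row=3, col=1): c = -0.5550 + -1.2800i → escape time 3
(row=3, col=2): c = 0.2000 + -1.2800i → escape time 2

Answer: 555
555
355
232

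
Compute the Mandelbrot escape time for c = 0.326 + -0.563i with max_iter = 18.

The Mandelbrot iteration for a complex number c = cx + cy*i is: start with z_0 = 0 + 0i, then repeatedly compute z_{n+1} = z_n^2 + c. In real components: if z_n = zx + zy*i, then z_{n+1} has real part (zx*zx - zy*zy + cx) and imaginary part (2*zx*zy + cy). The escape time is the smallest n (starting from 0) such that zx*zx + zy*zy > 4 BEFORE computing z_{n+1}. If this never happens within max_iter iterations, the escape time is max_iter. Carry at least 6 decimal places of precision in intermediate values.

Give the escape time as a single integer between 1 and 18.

Answer: 18

Derivation:
z_0 = 0 + 0i, c = 0.3260 + -0.5630i
Iter 1: z = 0.3260 + -0.5630i, |z|^2 = 0.4232
Iter 2: z = 0.1153 + -0.9301i, |z|^2 = 0.8783
Iter 3: z = -0.5257 + -0.7775i, |z|^2 = 0.8809
Iter 4: z = -0.0021 + 0.2545i, |z|^2 = 0.0648
Iter 5: z = 0.2612 + -0.5641i, |z|^2 = 0.3864
Iter 6: z = 0.0761 + -0.8577i, |z|^2 = 0.7414
Iter 7: z = -0.4038 + -0.6935i, |z|^2 = 0.6440
Iter 8: z = 0.0082 + -0.0029i, |z|^2 = 0.0001
Iter 9: z = 0.3261 + -0.5630i, |z|^2 = 0.4233
Iter 10: z = 0.1153 + -0.9302i, |z|^2 = 0.8785
Iter 11: z = -0.5259 + -0.7775i, |z|^2 = 0.8811
Iter 12: z = -0.0019 + 0.2548i, |z|^2 = 0.0649
Iter 13: z = 0.2611 + -0.5640i, |z|^2 = 0.3862
Iter 14: z = 0.0761 + -0.8575i, |z|^2 = 0.7411
Iter 15: z = -0.4035 + -0.6935i, |z|^2 = 0.6438
Iter 16: z = 0.0078 + -0.0034i, |z|^2 = 0.0001
Iter 17: z = 0.3260 + -0.5631i, |z|^2 = 0.4233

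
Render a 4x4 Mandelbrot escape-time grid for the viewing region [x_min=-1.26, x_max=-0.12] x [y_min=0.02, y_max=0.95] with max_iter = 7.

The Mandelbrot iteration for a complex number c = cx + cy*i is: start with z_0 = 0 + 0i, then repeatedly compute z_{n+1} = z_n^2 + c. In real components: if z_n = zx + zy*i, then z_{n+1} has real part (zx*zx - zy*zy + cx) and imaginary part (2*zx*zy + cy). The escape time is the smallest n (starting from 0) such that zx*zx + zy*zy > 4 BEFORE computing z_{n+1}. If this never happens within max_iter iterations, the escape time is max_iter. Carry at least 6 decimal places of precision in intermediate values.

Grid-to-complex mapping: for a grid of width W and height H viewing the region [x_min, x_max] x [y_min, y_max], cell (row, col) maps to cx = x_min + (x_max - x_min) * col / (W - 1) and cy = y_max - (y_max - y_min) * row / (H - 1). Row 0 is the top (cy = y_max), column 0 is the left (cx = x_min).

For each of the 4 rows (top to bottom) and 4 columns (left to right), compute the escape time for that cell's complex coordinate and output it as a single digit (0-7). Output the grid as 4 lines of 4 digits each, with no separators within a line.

Answer: 3347
3577
7777
7777

Derivation:
(row=0, col=0): c = -1.2600 + 0.9500i → escape time 3
(row=0, col=1): c = -0.8800 + 0.9500i → escape time 3
(row=0, col=2): c = -0.5000 + 0.9500i → escape time 4
(row=0, col=3): c = -0.1200 + 0.9500i → escape time 7
(row=1, col=0): c = -1.2600 + 0.6400i → escape time 3
(row=1, col=1): c = -0.8800 + 0.6400i → escape time 5
(row=1, col=2): c = -0.5000 + 0.6400i → escape time 7
(row=1, col=3): c = -0.1200 + 0.6400i → escape time 7
(row=2, col=0): c = -1.2600 + 0.3300i → escape time 7
(row=2, col=1): c = -0.8800 + 0.3300i → escape time 7
(row=2, col=2): c = -0.5000 + 0.3300i → escape time 7
(row=2, col=3): c = -0.1200 + 0.3300i → escape time 7
(row=3, col=0): c = -1.2600 + 0.0200i → escape time 7
(row=3, col=1): c = -0.8800 + 0.0200i → escape time 7
(row=3, col=2): c = -0.5000 + 0.0200i → escape time 7
(row=3, col=3): c = -0.1200 + 0.0200i → escape time 7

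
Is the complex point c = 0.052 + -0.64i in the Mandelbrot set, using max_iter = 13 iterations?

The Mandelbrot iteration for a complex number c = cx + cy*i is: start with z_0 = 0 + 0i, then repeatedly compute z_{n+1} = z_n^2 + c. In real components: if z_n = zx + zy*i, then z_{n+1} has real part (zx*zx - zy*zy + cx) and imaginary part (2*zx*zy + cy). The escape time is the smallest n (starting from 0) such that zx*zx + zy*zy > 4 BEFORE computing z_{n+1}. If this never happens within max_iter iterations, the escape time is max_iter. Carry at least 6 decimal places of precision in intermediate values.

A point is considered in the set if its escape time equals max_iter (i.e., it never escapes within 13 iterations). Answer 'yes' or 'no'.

Answer: yes

Derivation:
z_0 = 0 + 0i, c = 0.0520 + -0.6400i
Iter 1: z = 0.0520 + -0.6400i, |z|^2 = 0.4123
Iter 2: z = -0.3549 + -0.7066i, |z|^2 = 0.6252
Iter 3: z = -0.3213 + -0.1385i, |z|^2 = 0.1224
Iter 4: z = 0.1360 + -0.5510i, |z|^2 = 0.3221
Iter 5: z = -0.2331 + -0.7899i, |z|^2 = 0.6783
Iter 6: z = -0.5176 + -0.2717i, |z|^2 = 0.3418
Iter 7: z = 0.2461 + -0.3587i, |z|^2 = 0.1892
Iter 8: z = -0.0161 + -0.8166i, |z|^2 = 0.6670
Iter 9: z = -0.6145 + -0.6137i, |z|^2 = 0.7543
Iter 10: z = 0.0530 + 0.1143i, |z|^2 = 0.0159
Iter 11: z = 0.0417 + -0.6279i, |z|^2 = 0.3960
Iter 12: z = -0.3405 + -0.6924i, |z|^2 = 0.5954
Did not escape in 13 iterations → in set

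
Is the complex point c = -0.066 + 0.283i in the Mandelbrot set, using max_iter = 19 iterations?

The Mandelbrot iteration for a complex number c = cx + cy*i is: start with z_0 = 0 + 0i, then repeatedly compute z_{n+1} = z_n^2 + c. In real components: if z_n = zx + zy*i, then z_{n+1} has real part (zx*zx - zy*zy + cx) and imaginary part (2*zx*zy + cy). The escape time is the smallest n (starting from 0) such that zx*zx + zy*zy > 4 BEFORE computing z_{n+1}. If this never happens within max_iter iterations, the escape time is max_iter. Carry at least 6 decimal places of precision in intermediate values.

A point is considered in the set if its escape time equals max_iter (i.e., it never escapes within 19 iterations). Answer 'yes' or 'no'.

z_0 = 0 + 0i, c = -0.0660 + 0.2830i
Iter 1: z = -0.0660 + 0.2830i, |z|^2 = 0.0844
Iter 2: z = -0.1417 + 0.2456i, |z|^2 = 0.0804
Iter 3: z = -0.1063 + 0.2134i, |z|^2 = 0.0568
Iter 4: z = -0.1002 + 0.2377i, |z|^2 = 0.0665
Iter 5: z = -0.1124 + 0.2354i, |z|^2 = 0.0680
Iter 6: z = -0.1088 + 0.2301i, |z|^2 = 0.0648
Iter 7: z = -0.1071 + 0.2330i, |z|^2 = 0.0657
Iter 8: z = -0.1088 + 0.2331i, |z|^2 = 0.0662
Iter 9: z = -0.1085 + 0.2323i, |z|^2 = 0.0657
Iter 10: z = -0.1082 + 0.2326i, |z|^2 = 0.0658
Iter 11: z = -0.1084 + 0.2327i, |z|^2 = 0.0659
Iter 12: z = -0.1084 + 0.2326i, |z|^2 = 0.0658
Iter 13: z = -0.1083 + 0.2326i, |z|^2 = 0.0658
Iter 14: z = -0.1084 + 0.2326i, |z|^2 = 0.0658
Iter 15: z = -0.1084 + 0.2326i, |z|^2 = 0.0658
Iter 16: z = -0.1084 + 0.2326i, |z|^2 = 0.0658
Iter 17: z = -0.1084 + 0.2326i, |z|^2 = 0.0658
Iter 18: z = -0.1084 + 0.2326i, |z|^2 = 0.0658
Did not escape in 19 iterations → in set

Answer: yes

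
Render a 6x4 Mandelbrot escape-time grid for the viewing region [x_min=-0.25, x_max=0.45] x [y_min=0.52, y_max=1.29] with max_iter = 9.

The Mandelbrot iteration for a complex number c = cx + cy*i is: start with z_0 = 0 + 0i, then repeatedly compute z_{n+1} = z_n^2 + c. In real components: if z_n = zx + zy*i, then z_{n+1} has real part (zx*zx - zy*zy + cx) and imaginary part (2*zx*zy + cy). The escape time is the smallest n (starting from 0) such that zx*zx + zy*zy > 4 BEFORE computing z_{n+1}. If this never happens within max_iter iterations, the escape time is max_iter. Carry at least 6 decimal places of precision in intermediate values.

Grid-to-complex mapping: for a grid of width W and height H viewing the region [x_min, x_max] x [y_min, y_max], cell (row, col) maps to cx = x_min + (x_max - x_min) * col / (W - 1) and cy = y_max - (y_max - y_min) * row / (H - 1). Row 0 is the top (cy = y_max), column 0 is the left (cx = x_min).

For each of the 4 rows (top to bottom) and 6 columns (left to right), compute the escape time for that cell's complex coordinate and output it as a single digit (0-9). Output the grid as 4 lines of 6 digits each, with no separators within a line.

Answer: 322222
685432
999554
999996

Derivation:
(row=0, col=0): c = -0.2500 + 1.2900i → escape time 3
(row=0, col=1): c = -0.1100 + 1.2900i → escape time 2
(row=0, col=2): c = 0.0300 + 1.2900i → escape time 2
(row=0, col=3): c = 0.1700 + 1.2900i → escape time 2
(row=0, col=4): c = 0.3100 + 1.2900i → escape time 2
(row=0, col=5): c = 0.4500 + 1.2900i → escape time 2
(row=1, col=0): c = -0.2500 + 1.0333i → escape time 6
(row=1, col=1): c = -0.1100 + 1.0333i → escape time 8
(row=1, col=2): c = 0.0300 + 1.0333i → escape time 5
(row=1, col=3): c = 0.1700 + 1.0333i → escape time 4
(row=1, col=4): c = 0.3100 + 1.0333i → escape time 3
(row=1, col=5): c = 0.4500 + 1.0333i → escape time 2
(row=2, col=0): c = -0.2500 + 0.7767i → escape time 9
(row=2, col=1): c = -0.1100 + 0.7767i → escape time 9
(row=2, col=2): c = 0.0300 + 0.7767i → escape time 9
(row=2, col=3): c = 0.1700 + 0.7767i → escape time 5
(row=2, col=4): c = 0.3100 + 0.7767i → escape time 5
(row=2, col=5): c = 0.4500 + 0.7767i → escape time 4
(row=3, col=0): c = -0.2500 + 0.5200i → escape time 9
(row=3, col=1): c = -0.1100 + 0.5200i → escape time 9
(row=3, col=2): c = 0.0300 + 0.5200i → escape time 9
(row=3, col=3): c = 0.1700 + 0.5200i → escape time 9
(row=3, col=4): c = 0.3100 + 0.5200i → escape time 9
(row=3, col=5): c = 0.4500 + 0.5200i → escape time 6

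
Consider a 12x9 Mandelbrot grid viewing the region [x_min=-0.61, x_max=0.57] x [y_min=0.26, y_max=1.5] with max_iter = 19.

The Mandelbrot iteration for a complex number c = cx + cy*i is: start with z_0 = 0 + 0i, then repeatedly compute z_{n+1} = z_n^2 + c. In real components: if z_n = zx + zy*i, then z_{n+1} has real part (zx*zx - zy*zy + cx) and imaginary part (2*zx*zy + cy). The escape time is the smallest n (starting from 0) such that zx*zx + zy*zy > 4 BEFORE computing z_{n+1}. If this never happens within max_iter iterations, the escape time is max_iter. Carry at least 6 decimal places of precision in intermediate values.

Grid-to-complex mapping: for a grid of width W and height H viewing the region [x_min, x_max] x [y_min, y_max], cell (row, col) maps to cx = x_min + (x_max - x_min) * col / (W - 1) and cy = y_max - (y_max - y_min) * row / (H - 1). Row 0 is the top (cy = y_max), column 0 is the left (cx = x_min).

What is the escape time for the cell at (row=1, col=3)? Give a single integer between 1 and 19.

z_0 = 0 + 0i, c = -0.2882 + 1.3450i
Iter 1: z = -0.2882 + 1.3450i, |z|^2 = 1.8921
Iter 2: z = -2.0142 + 0.5698i, |z|^2 = 4.3815
Escaped at iteration 2

Answer: 2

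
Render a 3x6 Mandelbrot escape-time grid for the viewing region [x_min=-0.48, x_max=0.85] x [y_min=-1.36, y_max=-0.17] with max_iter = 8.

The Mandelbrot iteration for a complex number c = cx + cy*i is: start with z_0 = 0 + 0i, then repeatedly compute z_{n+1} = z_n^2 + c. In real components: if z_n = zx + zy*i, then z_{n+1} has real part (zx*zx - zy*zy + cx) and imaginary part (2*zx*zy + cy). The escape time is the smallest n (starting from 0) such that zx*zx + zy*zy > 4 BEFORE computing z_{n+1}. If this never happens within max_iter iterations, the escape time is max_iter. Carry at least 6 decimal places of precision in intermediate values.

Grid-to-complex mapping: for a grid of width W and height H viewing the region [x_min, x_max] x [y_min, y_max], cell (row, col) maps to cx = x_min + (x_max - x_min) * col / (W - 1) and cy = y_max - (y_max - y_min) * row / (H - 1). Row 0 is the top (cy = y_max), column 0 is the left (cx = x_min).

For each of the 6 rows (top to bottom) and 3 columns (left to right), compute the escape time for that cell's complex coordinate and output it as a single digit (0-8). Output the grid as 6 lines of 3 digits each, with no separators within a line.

(row=0, col=0): c = -0.4800 + -0.1700i → escape time 8
(row=0, col=1): c = 0.1850 + -0.1700i → escape time 8
(row=0, col=2): c = 0.8500 + -0.1700i → escape time 3
(row=1, col=0): c = -0.4800 + -0.4080i → escape time 8
(row=1, col=1): c = 0.1850 + -0.4080i → escape time 8
(row=1, col=2): c = 0.8500 + -0.4080i → escape time 3
(row=2, col=0): c = -0.4800 + -0.6460i → escape time 8
(row=2, col=1): c = 0.1850 + -0.6460i → escape time 8
(row=2, col=2): c = 0.8500 + -0.6460i → escape time 2
(row=3, col=0): c = -0.4800 + -0.8840i → escape time 5
(row=3, col=1): c = 0.1850 + -0.8840i → escape time 4
(row=3, col=2): c = 0.8500 + -0.8840i → escape time 2
(row=4, col=0): c = -0.4800 + -1.1220i → escape time 3
(row=4, col=1): c = 0.1850 + -1.1220i → escape time 3
(row=4, col=2): c = 0.8500 + -1.1220i → escape time 2
(row=5, col=0): c = -0.4800 + -1.3600i → escape time 2
(row=5, col=1): c = 0.1850 + -1.3600i → escape time 2
(row=5, col=2): c = 0.8500 + -1.3600i → escape time 2

Answer: 883
883
882
542
332
222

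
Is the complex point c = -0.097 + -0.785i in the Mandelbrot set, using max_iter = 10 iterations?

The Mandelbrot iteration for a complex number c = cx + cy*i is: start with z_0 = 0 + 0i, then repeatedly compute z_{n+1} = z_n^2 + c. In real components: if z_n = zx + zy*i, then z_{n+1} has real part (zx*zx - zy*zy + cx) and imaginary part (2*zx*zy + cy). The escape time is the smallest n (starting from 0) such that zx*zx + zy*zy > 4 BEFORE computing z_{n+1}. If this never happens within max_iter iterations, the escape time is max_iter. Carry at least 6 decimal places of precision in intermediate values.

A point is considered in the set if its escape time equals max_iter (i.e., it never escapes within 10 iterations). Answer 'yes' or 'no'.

Answer: yes

Derivation:
z_0 = 0 + 0i, c = -0.0970 + -0.7850i
Iter 1: z = -0.0970 + -0.7850i, |z|^2 = 0.6256
Iter 2: z = -0.7038 + -0.6327i, |z|^2 = 0.8957
Iter 3: z = -0.0020 + 0.1056i, |z|^2 = 0.0112
Iter 4: z = -0.1082 + -0.7854i, |z|^2 = 0.6286
Iter 5: z = -0.7022 + -0.6151i, |z|^2 = 0.8714
Iter 6: z = 0.0177 + 0.0788i, |z|^2 = 0.0065
Iter 7: z = -0.1029 + -0.7822i, |z|^2 = 0.6224
Iter 8: z = -0.6983 + -0.6240i, |z|^2 = 0.8770
Iter 9: z = 0.0012 + 0.0865i, |z|^2 = 0.0075
Did not escape in 10 iterations → in set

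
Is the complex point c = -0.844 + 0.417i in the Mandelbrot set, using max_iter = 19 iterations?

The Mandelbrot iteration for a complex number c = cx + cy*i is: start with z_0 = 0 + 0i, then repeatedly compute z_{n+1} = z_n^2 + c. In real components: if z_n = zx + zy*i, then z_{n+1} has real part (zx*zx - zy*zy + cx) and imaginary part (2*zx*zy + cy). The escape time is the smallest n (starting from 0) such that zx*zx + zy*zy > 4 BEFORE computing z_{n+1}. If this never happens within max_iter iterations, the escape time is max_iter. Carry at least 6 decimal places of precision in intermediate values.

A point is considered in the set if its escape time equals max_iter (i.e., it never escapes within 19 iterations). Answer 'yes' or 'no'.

Answer: no

Derivation:
z_0 = 0 + 0i, c = -0.8440 + 0.4170i
Iter 1: z = -0.8440 + 0.4170i, |z|^2 = 0.8862
Iter 2: z = -0.3056 + -0.2869i, |z|^2 = 0.1757
Iter 3: z = -0.8329 + 0.5923i, |z|^2 = 1.0446
Iter 4: z = -0.5010 + -0.5697i, |z|^2 = 0.5757
Iter 5: z = -0.9176 + 0.9879i, |z|^2 = 1.8180
Iter 6: z = -0.9781 + -1.3960i, |z|^2 = 2.9055
Iter 7: z = -1.8361 + 3.1479i, |z|^2 = 13.2805
Escaped at iteration 7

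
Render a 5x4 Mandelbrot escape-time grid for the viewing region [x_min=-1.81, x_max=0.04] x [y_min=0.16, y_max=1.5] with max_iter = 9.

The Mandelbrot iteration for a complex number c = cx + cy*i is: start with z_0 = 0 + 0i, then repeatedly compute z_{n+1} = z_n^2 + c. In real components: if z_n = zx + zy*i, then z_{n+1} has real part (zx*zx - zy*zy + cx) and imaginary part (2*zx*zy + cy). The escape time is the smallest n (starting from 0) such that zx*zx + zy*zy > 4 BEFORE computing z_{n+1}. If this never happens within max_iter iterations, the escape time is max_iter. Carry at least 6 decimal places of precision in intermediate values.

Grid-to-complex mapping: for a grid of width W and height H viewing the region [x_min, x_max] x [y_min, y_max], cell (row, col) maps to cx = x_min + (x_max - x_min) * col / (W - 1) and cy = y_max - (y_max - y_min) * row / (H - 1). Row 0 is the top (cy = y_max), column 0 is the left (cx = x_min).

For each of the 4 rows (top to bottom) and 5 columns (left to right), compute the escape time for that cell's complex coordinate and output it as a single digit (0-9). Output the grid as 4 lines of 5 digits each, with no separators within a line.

Answer: 11222
13344
33599
49999

Derivation:
(row=0, col=0): c = -1.8100 + 1.5000i → escape time 1
(row=0, col=1): c = -1.3475 + 1.5000i → escape time 1
(row=0, col=2): c = -0.8850 + 1.5000i → escape time 2
(row=0, col=3): c = -0.4225 + 1.5000i → escape time 2
(row=0, col=4): c = 0.0400 + 1.5000i → escape time 2
(row=1, col=0): c = -1.8100 + 1.0533i → escape time 1
(row=1, col=1): c = -1.3475 + 1.0533i → escape time 3
(row=1, col=2): c = -0.8850 + 1.0533i → escape time 3
(row=1, col=3): c = -0.4225 + 1.0533i → escape time 4
(row=1, col=4): c = 0.0400 + 1.0533i → escape time 4
(row=2, col=0): c = -1.8100 + 0.6067i → escape time 3
(row=2, col=1): c = -1.3475 + 0.6067i → escape time 3
(row=2, col=2): c = -0.8850 + 0.6067i → escape time 5
(row=2, col=3): c = -0.4225 + 0.6067i → escape time 9
(row=2, col=4): c = 0.0400 + 0.6067i → escape time 9
(row=3, col=0): c = -1.8100 + 0.1600i → escape time 4
(row=3, col=1): c = -1.3475 + 0.1600i → escape time 9
(row=3, col=2): c = -0.8850 + 0.1600i → escape time 9
(row=3, col=3): c = -0.4225 + 0.1600i → escape time 9
(row=3, col=4): c = 0.0400 + 0.1600i → escape time 9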